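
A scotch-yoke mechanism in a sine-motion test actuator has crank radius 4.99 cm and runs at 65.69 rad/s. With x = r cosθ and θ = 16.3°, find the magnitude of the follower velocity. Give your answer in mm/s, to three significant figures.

920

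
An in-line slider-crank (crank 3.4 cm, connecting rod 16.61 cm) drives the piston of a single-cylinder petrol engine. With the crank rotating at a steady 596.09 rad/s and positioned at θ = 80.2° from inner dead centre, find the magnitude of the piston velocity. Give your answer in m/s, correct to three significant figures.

ω = 596.1 rad/s
For an in-line slider-crank, x = r cosθ + √(L² − r² sin²θ), so v = −rω sinθ·[1 + r cosθ/√(L² − r² sin²θ)].
With r = 0.034 m, L = 0.1661 m, θ = 80.2°: √(L² − r² sin²θ) = 0.16269 m.
v = −0.034·596.1·0.98541·[1 + 0.034·0.17021/0.16269] = -20.682 m/s.
|v| = 20.682 m/s.

20.7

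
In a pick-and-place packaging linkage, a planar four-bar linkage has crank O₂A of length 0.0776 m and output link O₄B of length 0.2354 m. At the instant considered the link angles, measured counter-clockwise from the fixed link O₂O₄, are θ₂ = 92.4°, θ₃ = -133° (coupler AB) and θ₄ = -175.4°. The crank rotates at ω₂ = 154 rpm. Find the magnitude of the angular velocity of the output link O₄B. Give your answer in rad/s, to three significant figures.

5.61

ω₂ = 16.13 rad/s (from 154 rpm).
Differentiating the loop-closure r₂e^{iθ₂}+r₃e^{iθ₃}=r₁+r₄e^{iθ₄} gives r₂ω₂e^{iθ₂}+r₃ω₃e^{iθ₃}=r₄ω₄e^{iθ₄}.
Eliminating the other unknown: ω₄ = r₂ω₂ sin(θ₂−θ₃) / [r₄ sin(θ₄−θ₃)].
Numerator sine = -0.71203; denominator sine = -0.67430.
Result = 0.0776·16.13·(-0.71203) / (0.2354·(-0.67430)) = +5.6137 rad/s; magnitude 5.6137 rad/s.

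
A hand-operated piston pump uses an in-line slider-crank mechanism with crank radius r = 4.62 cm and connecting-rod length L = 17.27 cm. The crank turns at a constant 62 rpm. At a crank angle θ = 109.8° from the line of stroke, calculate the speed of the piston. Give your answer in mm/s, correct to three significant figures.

256

ω = 2π·62/60 = 6.493 rad/s
For an in-line slider-crank, x = r cosθ + √(L² − r² sin²θ), so v = −rω sinθ·[1 + r cosθ/√(L² − r² sin²θ)].
With r = 0.0462 m, L = 0.1727 m, θ = 109.8°: √(L² − r² sin²θ) = 0.16714 m.
v = −0.0462·6.493·0.94088·[1 + 0.0462·-0.33874/0.16714] = -0.2558 m/s.
|v| = 0.2558 m/s = 255.8 mm/s.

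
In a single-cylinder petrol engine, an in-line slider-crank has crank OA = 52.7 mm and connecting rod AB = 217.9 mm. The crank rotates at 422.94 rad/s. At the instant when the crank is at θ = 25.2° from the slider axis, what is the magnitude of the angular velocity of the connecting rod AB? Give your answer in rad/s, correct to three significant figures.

ω = 422.9 rad/s
The rod makes angle φ with the slider axis where L sinφ = r sinθ; differentiating, L cosφ·φ̇ = r ω cosθ.
L cosφ = √(L² − r² sin²θ) = 0.21674 m.
|ω_rod| = r ω |cosθ| / √(L² − r² sin²θ) = 0.0527·422.9·0.90483/0.21674 = 93.049 rad/s.

93.0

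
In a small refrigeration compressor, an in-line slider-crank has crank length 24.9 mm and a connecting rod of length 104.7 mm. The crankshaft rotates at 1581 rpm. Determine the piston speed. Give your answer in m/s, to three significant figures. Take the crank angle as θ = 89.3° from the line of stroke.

4.13

ω = 2π·1581/60 = 165.6 rad/s
For an in-line slider-crank, x = r cosθ + √(L² − r² sin²θ), so v = −rω sinθ·[1 + r cosθ/√(L² − r² sin²θ)].
With r = 0.0249 m, L = 0.1047 m, θ = 89.3°: √(L² − r² sin²θ) = 0.1017 m.
v = −0.0249·165.6·0.99993·[1 + 0.0249·0.01222/0.1017] = -4.1345 m/s.
|v| = 4.1345 m/s.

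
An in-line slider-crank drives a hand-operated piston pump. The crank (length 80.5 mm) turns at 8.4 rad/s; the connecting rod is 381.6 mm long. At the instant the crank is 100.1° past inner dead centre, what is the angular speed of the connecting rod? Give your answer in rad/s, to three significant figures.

0.318

ω = 8.4 rad/s
The rod makes angle φ with the slider axis where L sinφ = r sinθ; differentiating, L cosφ·φ̇ = r ω cosθ.
L cosφ = √(L² − r² sin²θ) = 0.37328 m.
|ω_rod| = r ω |cosθ| / √(L² − r² sin²θ) = 0.0805·8.4·0.17537/0.37328 = 0.31768 rad/s.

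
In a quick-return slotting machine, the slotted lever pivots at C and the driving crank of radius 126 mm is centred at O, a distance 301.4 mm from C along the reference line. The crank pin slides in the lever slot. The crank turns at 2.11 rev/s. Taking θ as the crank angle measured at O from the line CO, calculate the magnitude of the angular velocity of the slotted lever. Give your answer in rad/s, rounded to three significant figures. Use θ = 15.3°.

3.87

ω = 13.26 rad/s (from 2.11 rev/s).
Crank pin A relative to C: A = (d + r cosθ, r sinθ); lever angle φ = atan2(r sinθ, d + r cosθ).
Differentiating tanφ: φ̇ = rω(d cosθ + r)/(d² + r² + 2dr cosθ).
d² + r² + 2dr cosθ = |CA|² = 0.179979 m²;  d cosθ + r = +0.41672 m.
|ω_lever| = |0.126·13.26·+0.41672| / 0.179979 = 3.8677 rad/s.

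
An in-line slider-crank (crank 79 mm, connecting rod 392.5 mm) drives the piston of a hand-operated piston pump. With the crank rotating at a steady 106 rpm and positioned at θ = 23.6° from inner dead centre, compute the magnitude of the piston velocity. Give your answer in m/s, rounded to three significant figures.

ω = 2π·106/60 = 11.1 rad/s
For an in-line slider-crank, x = r cosθ + √(L² − r² sin²θ), so v = −rω sinθ·[1 + r cosθ/√(L² − r² sin²θ)].
With r = 0.079 m, L = 0.3925 m, θ = 23.6°: √(L² − r² sin²θ) = 0.39122 m.
v = −0.079·11.1·0.40035·[1 + 0.079·0.91636/0.39122] = -0.41604 m/s.
|v| = 0.41604 m/s.

0.416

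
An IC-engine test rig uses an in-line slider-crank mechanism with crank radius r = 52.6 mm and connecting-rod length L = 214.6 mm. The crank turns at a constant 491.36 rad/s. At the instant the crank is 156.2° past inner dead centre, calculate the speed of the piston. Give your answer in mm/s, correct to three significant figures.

ω = 491.4 rad/s
For an in-line slider-crank, x = r cosθ + √(L² − r² sin²θ), so v = −rω sinθ·[1 + r cosθ/√(L² − r² sin²θ)].
With r = 0.0526 m, L = 0.2146 m, θ = 156.2°: √(L² − r² sin²θ) = 0.21355 m.
v = −0.0526·491.4·0.40355·[1 + 0.0526·-0.91496/0.21355] = -8.0793 m/s.
|v| = 8.0793 m/s = 8079.3 mm/s.

8080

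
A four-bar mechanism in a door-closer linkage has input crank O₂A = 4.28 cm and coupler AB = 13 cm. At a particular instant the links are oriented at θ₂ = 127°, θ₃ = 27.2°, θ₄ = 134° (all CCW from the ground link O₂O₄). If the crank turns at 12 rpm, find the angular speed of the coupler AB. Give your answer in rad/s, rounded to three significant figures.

0.0527

ω₂ = 1.257 rad/s (from 12 rpm).
Differentiating the loop-closure r₂e^{iθ₂}+r₃e^{iθ₃}=r₁+r₄e^{iθ₄} gives r₂ω₂e^{iθ₂}+r₃ω₃e^{iθ₃}=r₄ω₄e^{iθ₄}.
Eliminating the other unknown: ω₃ = r₂ω₂ sin(θ₄−θ₂) / [r₃ sin(θ₃−θ₄)].
Numerator sine = +0.12187; denominator sine = -0.95732.
Result = 0.0428·1.257·(+0.12187) / (0.13·(-0.95732)) = -0.052668 rad/s; magnitude 0.052668 rad/s.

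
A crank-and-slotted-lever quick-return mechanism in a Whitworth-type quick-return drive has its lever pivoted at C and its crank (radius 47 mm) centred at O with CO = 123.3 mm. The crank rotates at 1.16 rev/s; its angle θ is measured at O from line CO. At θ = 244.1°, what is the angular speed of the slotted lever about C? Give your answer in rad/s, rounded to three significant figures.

ω = 7.288 rad/s (from 1.16 rev/s).
Crank pin A relative to C: A = (d + r cosθ, r sinθ); lever angle φ = atan2(r sinθ, d + r cosθ).
Differentiating tanφ: φ̇ = rω(d cosθ + r)/(d² + r² + 2dr cosθ).
d² + r² + 2dr cosθ = |CA|² = 0.0123493 m²;  d cosθ + r = -0.0068577 m.
|ω_lever| = |0.047·7.288·-0.0068577| / 0.0123493 = 0.19023 rad/s.

0.190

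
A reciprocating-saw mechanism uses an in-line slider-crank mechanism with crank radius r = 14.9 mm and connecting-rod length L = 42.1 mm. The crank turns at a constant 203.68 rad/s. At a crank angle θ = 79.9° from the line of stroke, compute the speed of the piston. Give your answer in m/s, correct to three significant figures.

3.19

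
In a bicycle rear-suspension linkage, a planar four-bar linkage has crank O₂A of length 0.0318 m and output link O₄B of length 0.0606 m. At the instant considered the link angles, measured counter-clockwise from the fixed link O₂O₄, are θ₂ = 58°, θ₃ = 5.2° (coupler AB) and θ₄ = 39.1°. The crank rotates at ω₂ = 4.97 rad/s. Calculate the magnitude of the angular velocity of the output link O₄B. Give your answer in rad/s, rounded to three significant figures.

3.72

ω₂ = 4.97 rad/s
Differentiating the loop-closure r₂e^{iθ₂}+r₃e^{iθ₃}=r₁+r₄e^{iθ₄} gives r₂ω₂e^{iθ₂}+r₃ω₃e^{iθ₃}=r₄ω₄e^{iθ₄}.
Eliminating the other unknown: ω₄ = r₂ω₂ sin(θ₂−θ₃) / [r₄ sin(θ₄−θ₃)].
Numerator sine = +0.79653; denominator sine = +0.55775.
Result = 0.0318·4.97·(+0.79653) / (0.0606·(+0.55775)) = +3.7246 rad/s; magnitude 3.7246 rad/s.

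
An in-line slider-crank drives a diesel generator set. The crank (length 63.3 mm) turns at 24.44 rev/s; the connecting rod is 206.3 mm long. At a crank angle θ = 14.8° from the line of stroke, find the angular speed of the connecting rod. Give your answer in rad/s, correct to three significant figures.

ω = 153.6 rad/s (converted from 24.44 rev/s).
The rod makes angle φ with the slider axis where L sinφ = r sinθ; differentiating, L cosφ·φ̇ = r ω cosθ.
L cosφ = √(L² − r² sin²θ) = 0.20567 m.
|ω_rod| = r ω |cosθ| / √(L² − r² sin²θ) = 0.0633·153.6·0.96682/0.20567 = 45.695 rad/s.

45.7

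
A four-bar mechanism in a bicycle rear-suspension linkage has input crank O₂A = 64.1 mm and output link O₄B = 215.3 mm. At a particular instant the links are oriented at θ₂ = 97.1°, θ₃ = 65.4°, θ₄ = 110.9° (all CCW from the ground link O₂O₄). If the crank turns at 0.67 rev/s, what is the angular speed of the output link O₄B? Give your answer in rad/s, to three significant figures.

0.923

ω₂ = 4.21 rad/s (from 0.67 rev/s).
Differentiating the loop-closure r₂e^{iθ₂}+r₃e^{iθ₃}=r₁+r₄e^{iθ₄} gives r₂ω₂e^{iθ₂}+r₃ω₃e^{iθ₃}=r₄ω₄e^{iθ₄}.
Eliminating the other unknown: ω₄ = r₂ω₂ sin(θ₂−θ₃) / [r₄ sin(θ₄−θ₃)].
Numerator sine = +0.52547; denominator sine = +0.71325.
Result = 0.0641·4.21·(+0.52547) / (0.2153·(+0.71325)) = +0.92337 rad/s; magnitude 0.92337 rad/s.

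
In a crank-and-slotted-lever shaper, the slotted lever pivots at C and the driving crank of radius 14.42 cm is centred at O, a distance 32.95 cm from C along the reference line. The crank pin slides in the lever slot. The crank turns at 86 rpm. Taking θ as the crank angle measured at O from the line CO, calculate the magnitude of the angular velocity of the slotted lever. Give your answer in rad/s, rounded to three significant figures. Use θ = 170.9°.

ω = 9.006 rad/s (from 86 rpm).
Crank pin A relative to C: A = (d + r cosθ, r sinθ); lever angle φ = atan2(r sinθ, d + r cosθ).
Differentiating tanφ: φ̇ = rω(d cosθ + r)/(d² + r² + 2dr cosθ).
d² + r² + 2dr cosθ = |CA|² = 0.0355321 m²;  d cosθ + r = -0.18115 m.
|ω_lever| = |0.1442·9.006·-0.18115| / 0.0355321 = 6.6209 rad/s.

6.62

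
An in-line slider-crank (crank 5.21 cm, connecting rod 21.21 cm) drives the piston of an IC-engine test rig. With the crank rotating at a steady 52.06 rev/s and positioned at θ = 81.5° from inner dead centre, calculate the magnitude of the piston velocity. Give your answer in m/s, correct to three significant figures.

17.5

ω = 2π·52.1 = 327.1 rad/s
For an in-line slider-crank, x = r cosθ + √(L² − r² sin²θ), so v = −rω sinθ·[1 + r cosθ/√(L² − r² sin²θ)].
With r = 0.0521 m, L = 0.2121 m, θ = 81.5°: √(L² − r² sin²θ) = 0.20575 m.
v = −0.0521·327.1·0.98902·[1 + 0.0521·0.14781/0.20575] = -17.486 m/s.
|v| = 17.486 m/s.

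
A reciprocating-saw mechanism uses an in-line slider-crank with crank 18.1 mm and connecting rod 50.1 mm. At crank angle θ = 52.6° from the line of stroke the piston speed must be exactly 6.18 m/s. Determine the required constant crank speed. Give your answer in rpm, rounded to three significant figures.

3340

For an in-line slider-crank, |v_piston| = rω|sinθ|·[1 + r cosθ/√(L² − r² sin²θ)].
With r = 0.0181 m, L = 0.0501 m, θ = 52.6°: the bracketed kinematic factor |dx/dθ| = 0.017673 m.
ω = v/|dx/dθ| = 6.18/0.017673 = 349.69 rad/s.
N = 60ω/(2π) = 3339.3 rpm.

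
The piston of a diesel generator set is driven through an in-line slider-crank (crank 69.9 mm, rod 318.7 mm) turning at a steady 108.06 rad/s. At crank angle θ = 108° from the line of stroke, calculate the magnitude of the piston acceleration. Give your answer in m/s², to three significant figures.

ω = 108.1 rad/s
x(θ) = r cosθ + √(L² − r² sin²θ); with ω constant, a = ω²·d²x/dθ².
d²x/dθ² = −r cosθ − r²(cos2θ)/√u − r⁴ sin²2θ/(4u^{3/2}),  u = L² − r² sin²θ = 0.0971503 m².
Substituting r = 0.0699 m, L = 0.3187 m, θ = 108°: d²x/dθ² = +0.034214 m.
a = ω²·d²x/dθ² = (108.1)²·(+0.034214) = +399.52 m/s²;  |a| = 399.52 m/s².

400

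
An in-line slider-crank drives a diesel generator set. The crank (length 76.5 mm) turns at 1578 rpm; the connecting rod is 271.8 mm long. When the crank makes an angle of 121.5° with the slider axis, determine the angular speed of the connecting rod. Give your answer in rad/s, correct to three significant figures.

25.0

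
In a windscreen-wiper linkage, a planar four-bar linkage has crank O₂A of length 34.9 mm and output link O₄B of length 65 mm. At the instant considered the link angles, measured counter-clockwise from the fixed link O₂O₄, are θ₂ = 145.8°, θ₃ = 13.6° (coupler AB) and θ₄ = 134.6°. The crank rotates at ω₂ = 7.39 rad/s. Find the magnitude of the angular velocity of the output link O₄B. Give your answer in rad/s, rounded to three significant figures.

ω₂ = 7.39 rad/s
Differentiating the loop-closure r₂e^{iθ₂}+r₃e^{iθ₃}=r₁+r₄e^{iθ₄} gives r₂ω₂e^{iθ₂}+r₃ω₃e^{iθ₃}=r₄ω₄e^{iθ₄}.
Eliminating the other unknown: ω₄ = r₂ω₂ sin(θ₂−θ₃) / [r₄ sin(θ₄−θ₃)].
Numerator sine = +0.74080; denominator sine = +0.85717.
Result = 0.0349·7.39·(+0.74080) / (0.065·(+0.85717)) = +3.4292 rad/s; magnitude 3.4292 rad/s.

3.43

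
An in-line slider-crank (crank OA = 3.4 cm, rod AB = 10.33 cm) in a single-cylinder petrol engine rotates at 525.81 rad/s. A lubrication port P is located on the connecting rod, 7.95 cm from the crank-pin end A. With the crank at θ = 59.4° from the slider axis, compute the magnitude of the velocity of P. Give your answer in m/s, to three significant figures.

17.6

ω = 525.8 rad/s.  Crank-pin speed |V_A| = rω = 17.878 m/s, perpendicular to OA.
Rod angle: sinφ = −(r/L) sinθ ⇒ φ = -16.457°; ω_rod = −rω cosθ/√(L²−r²sin²θ) = -91.86 rad/s.
V_P = V_A + ω_rod × AP, with AP = 0.0795 m along the rod.
Components: V_Px = −rω sinθ − a·ω_rod·sinφ = -17.457 m/s;  V_Py = rω cosθ + a·ω_rod·cosφ = +2.0967 m/s.
|V_P| = √(V_Px² + V_Py²) = 17.582 m/s.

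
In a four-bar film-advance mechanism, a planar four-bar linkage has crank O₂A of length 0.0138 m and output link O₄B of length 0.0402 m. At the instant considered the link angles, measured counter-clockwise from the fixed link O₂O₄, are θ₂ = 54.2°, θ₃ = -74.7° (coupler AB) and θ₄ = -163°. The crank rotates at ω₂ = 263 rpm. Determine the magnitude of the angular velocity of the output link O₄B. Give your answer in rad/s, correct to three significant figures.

7.36

ω₂ = 27.54 rad/s (from 263 rpm).
Differentiating the loop-closure r₂e^{iθ₂}+r₃e^{iθ₃}=r₁+r₄e^{iθ₄} gives r₂ω₂e^{iθ₂}+r₃ω₃e^{iθ₃}=r₄ω₄e^{iθ₄}.
Eliminating the other unknown: ω₄ = r₂ω₂ sin(θ₂−θ₃) / [r₄ sin(θ₄−θ₃)].
Numerator sine = +0.77824; denominator sine = -0.99956.
Result = 0.0138·27.54·(+0.77824) / (0.0402·(-0.99956)) = -7.3611 rad/s; magnitude 7.3611 rad/s.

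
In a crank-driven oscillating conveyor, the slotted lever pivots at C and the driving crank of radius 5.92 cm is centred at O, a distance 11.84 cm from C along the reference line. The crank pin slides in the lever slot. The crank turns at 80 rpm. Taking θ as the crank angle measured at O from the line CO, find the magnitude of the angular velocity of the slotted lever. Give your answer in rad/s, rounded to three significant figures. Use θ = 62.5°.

ω = 8.378 rad/s (from 80 rpm).
Crank pin A relative to C: A = (d + r cosθ, r sinθ); lever angle φ = atan2(r sinθ, d + r cosθ).
Differentiating tanφ: φ̇ = rω(d cosθ + r)/(d² + r² + 2dr cosθ).
d² + r² + 2dr cosθ = |CA|² = 0.0239963 m²;  d cosθ + r = +0.11387 m.
|ω_lever| = |0.0592·8.378·+0.11387| / 0.0239963 = 2.3535 rad/s.

2.35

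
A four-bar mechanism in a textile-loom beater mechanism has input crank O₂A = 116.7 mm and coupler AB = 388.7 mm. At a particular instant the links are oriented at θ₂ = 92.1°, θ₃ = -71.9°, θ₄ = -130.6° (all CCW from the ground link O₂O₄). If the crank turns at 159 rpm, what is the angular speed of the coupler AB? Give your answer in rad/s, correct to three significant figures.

ω₂ = 16.65 rad/s (from 159 rpm).
Differentiating the loop-closure r₂e^{iθ₂}+r₃e^{iθ₃}=r₁+r₄e^{iθ₄} gives r₂ω₂e^{iθ₂}+r₃ω₃e^{iθ₃}=r₄ω₄e^{iθ₄}.
Eliminating the other unknown: ω₃ = r₂ω₂ sin(θ₄−θ₂) / [r₃ sin(θ₃−θ₄)].
Numerator sine = +0.67816; denominator sine = +0.85446.
Result = 0.1167·16.65·(+0.67816) / (0.3887·(+0.85446)) = +3.9676 rad/s; magnitude 3.9676 rad/s.

3.97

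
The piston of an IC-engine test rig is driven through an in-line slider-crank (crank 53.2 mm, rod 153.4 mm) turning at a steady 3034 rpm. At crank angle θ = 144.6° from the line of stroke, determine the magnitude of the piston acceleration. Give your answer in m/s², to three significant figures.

ω = 2π·3034/60 = 317.7 rad/s
x(θ) = r cosθ + √(L² − r² sin²θ); with ω constant, a = ω²·d²x/dθ².
d²x/dθ² = −r cosθ − r²(cos2θ)/√u − r⁴ sin²2θ/(4u^{3/2}),  u = L² − r² sin²θ = 0.0225818 m².
Substituting r = 0.0532 m, L = 0.1534 m, θ = 144.6°: d²x/dθ² = +0.036645 m.
a = ω²·d²x/dθ² = (317.7)²·(+0.036645) = +3699.1 m/s²;  |a| = 3699.1 m/s².

3700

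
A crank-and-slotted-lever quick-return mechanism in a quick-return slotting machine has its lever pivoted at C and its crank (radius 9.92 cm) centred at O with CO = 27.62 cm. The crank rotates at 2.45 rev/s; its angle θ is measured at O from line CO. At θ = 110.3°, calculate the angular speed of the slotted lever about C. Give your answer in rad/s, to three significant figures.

ω = 15.39 rad/s (from 2.45 rev/s).
Crank pin A relative to C: A = (d + r cosθ, r sinθ); lever angle φ = atan2(r sinθ, d + r cosθ).
Differentiating tanφ: φ̇ = rω(d cosθ + r)/(d² + r² + 2dr cosθ).
d² + r² + 2dr cosθ = |CA|² = 0.0671157 m²;  d cosθ + r = +0.0033764 m.
|ω_lever| = |0.0992·15.39·+0.0033764| / 0.0671157 = 0.076822 rad/s.

0.0768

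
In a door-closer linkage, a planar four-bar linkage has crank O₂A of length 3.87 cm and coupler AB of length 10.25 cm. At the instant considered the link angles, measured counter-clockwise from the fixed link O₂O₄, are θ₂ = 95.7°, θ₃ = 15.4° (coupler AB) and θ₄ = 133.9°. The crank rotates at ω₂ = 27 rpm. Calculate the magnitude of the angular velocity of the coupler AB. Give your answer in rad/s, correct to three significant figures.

0.751

ω₂ = 2.827 rad/s (from 27 rpm).
Differentiating the loop-closure r₂e^{iθ₂}+r₃e^{iθ₃}=r₁+r₄e^{iθ₄} gives r₂ω₂e^{iθ₂}+r₃ω₃e^{iθ₃}=r₄ω₄e^{iθ₄}.
Eliminating the other unknown: ω₃ = r₂ω₂ sin(θ₄−θ₂) / [r₃ sin(θ₃−θ₄)].
Numerator sine = +0.61841; denominator sine = -0.87882.
Result = 0.0387·2.827·(+0.61841) / (0.1025·(-0.87882)) = -0.7512 rad/s; magnitude 0.7512 rad/s.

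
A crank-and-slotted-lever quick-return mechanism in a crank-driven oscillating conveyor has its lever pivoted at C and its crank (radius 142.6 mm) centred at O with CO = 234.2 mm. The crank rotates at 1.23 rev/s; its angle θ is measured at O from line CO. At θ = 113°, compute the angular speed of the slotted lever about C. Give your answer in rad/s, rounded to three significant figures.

ω = 7.728 rad/s (from 1.23 rev/s).
Crank pin A relative to C: A = (d + r cosθ, r sinθ); lever angle φ = atan2(r sinθ, d + r cosθ).
Differentiating tanφ: φ̇ = rω(d cosθ + r)/(d² + r² + 2dr cosθ).
d² + r² + 2dr cosθ = |CA|² = 0.049086 m²;  d cosθ + r = +0.051091 m.
|ω_lever| = |0.1426·7.728·+0.051091| / 0.049086 = 1.1471 rad/s.

1.15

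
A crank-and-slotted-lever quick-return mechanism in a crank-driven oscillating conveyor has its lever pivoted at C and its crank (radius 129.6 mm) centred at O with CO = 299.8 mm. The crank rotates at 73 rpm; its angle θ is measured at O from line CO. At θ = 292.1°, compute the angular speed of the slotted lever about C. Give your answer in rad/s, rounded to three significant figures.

1.77

ω = 7.645 rad/s (from 73 rpm).
Crank pin A relative to C: A = (d + r cosθ, r sinθ); lever angle φ = atan2(r sinθ, d + r cosθ).
Differentiating tanφ: φ̇ = rω(d cosθ + r)/(d² + r² + 2dr cosθ).
d² + r² + 2dr cosθ = |CA|² = 0.135912 m²;  d cosθ + r = +0.24239 m.
|ω_lever| = |0.1296·7.645·+0.24239| / 0.135912 = 1.7669 rad/s.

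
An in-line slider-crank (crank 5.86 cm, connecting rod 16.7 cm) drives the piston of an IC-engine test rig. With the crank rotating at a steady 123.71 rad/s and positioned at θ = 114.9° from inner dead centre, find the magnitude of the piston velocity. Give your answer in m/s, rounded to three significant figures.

ω = 123.7 rad/s
For an in-line slider-crank, x = r cosθ + √(L² − r² sin²θ), so v = −rω sinθ·[1 + r cosθ/√(L² − r² sin²θ)].
With r = 0.0586 m, L = 0.167 m, θ = 114.9°: √(L² − r² sin²θ) = 0.15832 m.
v = −0.0586·123.7·0.90704·[1 + 0.0586·-0.42104/0.15832] = -5.5508 m/s.
|v| = 5.5508 m/s.

5.55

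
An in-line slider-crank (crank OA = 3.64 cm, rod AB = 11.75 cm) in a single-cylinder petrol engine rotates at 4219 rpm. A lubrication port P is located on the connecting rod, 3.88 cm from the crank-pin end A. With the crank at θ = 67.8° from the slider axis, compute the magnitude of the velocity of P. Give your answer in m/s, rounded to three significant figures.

ω = 441.8 rad/s.  Crank-pin speed |V_A| = rω = 16.082 m/s, perpendicular to OA.
Rod angle: sinφ = −(r/L) sinθ ⇒ φ = -16.668°; ω_rod = −rω cosθ/√(L²−r²sin²θ) = -53.982 rad/s.
V_P = V_A + ω_rod × AP, with AP = 0.0388 m along the rod.
Components: V_Px = −rω sinθ − a·ω_rod·sinφ = -15.491 m/s;  V_Py = rω cosθ + a·ω_rod·cosφ = +4.0699 m/s.
|V_P| = √(V_Px² + V_Py²) = 16.016 m/s.

16.0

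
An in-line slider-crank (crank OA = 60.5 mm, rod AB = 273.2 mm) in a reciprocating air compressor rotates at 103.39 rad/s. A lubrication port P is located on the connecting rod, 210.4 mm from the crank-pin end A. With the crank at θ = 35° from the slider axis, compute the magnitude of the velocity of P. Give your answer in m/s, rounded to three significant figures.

4.26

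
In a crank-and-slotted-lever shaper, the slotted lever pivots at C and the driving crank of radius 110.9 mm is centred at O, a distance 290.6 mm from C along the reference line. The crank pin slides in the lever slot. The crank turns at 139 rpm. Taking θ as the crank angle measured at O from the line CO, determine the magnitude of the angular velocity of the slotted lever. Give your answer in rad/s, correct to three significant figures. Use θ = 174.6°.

8.84

ω = 14.56 rad/s (from 139 rpm).
Crank pin A relative to C: A = (d + r cosθ, r sinθ); lever angle φ = atan2(r sinθ, d + r cosθ).
Differentiating tanφ: φ̇ = rω(d cosθ + r)/(d² + r² + 2dr cosθ).
d² + r² + 2dr cosθ = |CA|² = 0.0325781 m²;  d cosθ + r = -0.17841 m.
|ω_lever| = |0.1109·14.56·-0.17841| / 0.0325781 = 8.8403 rad/s.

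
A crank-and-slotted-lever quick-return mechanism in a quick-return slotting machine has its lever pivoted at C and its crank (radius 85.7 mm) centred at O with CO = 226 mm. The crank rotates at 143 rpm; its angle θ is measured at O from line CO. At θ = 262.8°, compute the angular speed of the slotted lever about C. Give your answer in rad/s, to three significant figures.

ω = 14.97 rad/s (from 143 rpm).
Crank pin A relative to C: A = (d + r cosθ, r sinθ); lever angle φ = atan2(r sinθ, d + r cosθ).
Differentiating tanφ: φ̇ = rω(d cosθ + r)/(d² + r² + 2dr cosθ).
d² + r² + 2dr cosθ = |CA|² = 0.0535655 m²;  d cosθ + r = +0.057375 m.
|ω_lever| = |0.0857·14.97·+0.057375| / 0.0535655 = 1.3746 rad/s.

1.37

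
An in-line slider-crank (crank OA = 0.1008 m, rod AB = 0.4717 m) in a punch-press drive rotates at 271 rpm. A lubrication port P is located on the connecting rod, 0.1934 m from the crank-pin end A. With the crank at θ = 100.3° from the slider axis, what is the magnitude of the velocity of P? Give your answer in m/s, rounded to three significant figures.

ω = 28.38 rad/s.  Crank-pin speed |V_A| = rω = 2.8606 m/s, perpendicular to OA.
Rod angle: sinφ = −(r/L) sinθ ⇒ φ = -12.137°; ω_rod = −rω cosθ/√(L²−r²sin²θ) = +1.1091 rad/s.
V_P = V_A + ω_rod × AP, with AP = 0.1934 m along the rod.
Components: V_Px = −rω sinθ − a·ω_rod·sinφ = -2.7694 m/s;  V_Py = rω cosθ + a·ω_rod·cosφ = -0.30177 m/s.
|V_P| = √(V_Px² + V_Py²) = 2.7858 m/s.

2.79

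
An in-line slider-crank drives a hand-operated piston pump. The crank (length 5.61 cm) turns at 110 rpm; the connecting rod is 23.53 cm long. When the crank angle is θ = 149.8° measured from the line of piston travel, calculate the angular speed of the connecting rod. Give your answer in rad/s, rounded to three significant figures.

2.39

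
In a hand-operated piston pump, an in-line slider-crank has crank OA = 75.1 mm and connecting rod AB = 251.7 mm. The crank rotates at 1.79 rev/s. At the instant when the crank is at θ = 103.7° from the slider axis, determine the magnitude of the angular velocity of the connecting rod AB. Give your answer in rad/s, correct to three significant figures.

0.830

ω = 11.25 rad/s (converted from 1.79 rev/s).
The rod makes angle φ with the slider axis where L sinφ = r sinθ; differentiating, L cosφ·φ̇ = r ω cosθ.
L cosφ = √(L² − r² sin²θ) = 0.24089 m.
|ω_rod| = r ω |cosθ| / √(L² − r² sin²θ) = 0.0751·11.25·0.23684/0.24089 = 0.83043 rad/s.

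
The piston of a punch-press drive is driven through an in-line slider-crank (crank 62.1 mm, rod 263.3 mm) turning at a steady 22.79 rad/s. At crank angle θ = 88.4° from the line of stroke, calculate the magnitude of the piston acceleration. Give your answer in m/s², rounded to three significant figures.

ω = 22.79 rad/s
x(θ) = r cosθ + √(L² − r² sin²θ); with ω constant, a = ω²·d²x/dθ².
d²x/dθ² = −r cosθ − r²(cos2θ)/√u − r⁴ sin²2θ/(4u^{3/2}),  u = L² − r² sin²θ = 0.0654735 m².
Substituting r = 0.0621 m, L = 0.2633 m, θ = 88.4°: d²x/dθ² = +0.013313 m.
a = ω²·d²x/dθ² = (22.79)²·(+0.013313) = +6.9146 m/s²;  |a| = 6.9146 m/s².

6.91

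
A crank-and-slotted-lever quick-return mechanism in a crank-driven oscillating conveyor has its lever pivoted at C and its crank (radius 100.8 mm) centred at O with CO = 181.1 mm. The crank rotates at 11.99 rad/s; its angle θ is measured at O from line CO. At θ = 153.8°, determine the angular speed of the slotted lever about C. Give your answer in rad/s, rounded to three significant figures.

ω = 11.99 rad/s
Crank pin A relative to C: A = (d + r cosθ, r sinθ); lever angle φ = atan2(r sinθ, d + r cosθ).
Differentiating tanφ: φ̇ = rω(d cosθ + r)/(d² + r² + 2dr cosθ).
d² + r² + 2dr cosθ = |CA|² = 0.0101992 m²;  d cosθ + r = -0.061693 m.
|ω_lever| = |0.1008·11.99·-0.061693| / 0.0101992 = 7.3106 rad/s.

7.31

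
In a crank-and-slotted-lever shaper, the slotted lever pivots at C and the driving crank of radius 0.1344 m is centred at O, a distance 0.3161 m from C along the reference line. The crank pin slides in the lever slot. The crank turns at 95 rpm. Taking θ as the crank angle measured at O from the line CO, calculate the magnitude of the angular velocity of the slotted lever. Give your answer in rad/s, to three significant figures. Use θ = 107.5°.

ω = 9.948 rad/s (from 95 rpm).
Crank pin A relative to C: A = (d + r cosθ, r sinθ); lever angle φ = atan2(r sinθ, d + r cosθ).
Differentiating tanφ: φ̇ = rω(d cosθ + r)/(d² + r² + 2dr cosθ).
d² + r² + 2dr cosθ = |CA|² = 0.0924323 m²;  d cosθ + r = +0.039347 m.
|ω_lever| = |0.1344·9.948·+0.039347| / 0.0924323 = 0.56917 rad/s.

0.569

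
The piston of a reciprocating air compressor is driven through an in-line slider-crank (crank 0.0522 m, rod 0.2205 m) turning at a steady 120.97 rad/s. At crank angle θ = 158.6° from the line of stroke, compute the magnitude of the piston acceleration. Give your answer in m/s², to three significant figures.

ω = 121 rad/s
x(θ) = r cosθ + √(L² − r² sin²θ); with ω constant, a = ω²·d²x/dθ².
d²x/dθ² = −r cosθ − r²(cos2θ)/√u − r⁴ sin²2θ/(4u^{3/2}),  u = L² − r² sin²θ = 0.0482575 m².
Substituting r = 0.0522 m, L = 0.2205 m, θ = 158.6°: d²x/dθ² = +0.039419 m.
a = ω²·d²x/dθ² = (121)²·(+0.039419) = +576.85 m/s²;  |a| = 576.85 m/s².

577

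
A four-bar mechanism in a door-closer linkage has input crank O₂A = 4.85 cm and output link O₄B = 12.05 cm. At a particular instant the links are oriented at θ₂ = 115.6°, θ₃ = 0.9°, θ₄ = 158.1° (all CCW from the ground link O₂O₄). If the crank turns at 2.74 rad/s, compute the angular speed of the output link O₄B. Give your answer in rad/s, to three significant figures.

2.59

ω₂ = 2.74 rad/s
Differentiating the loop-closure r₂e^{iθ₂}+r₃e^{iθ₃}=r₁+r₄e^{iθ₄} gives r₂ω₂e^{iθ₂}+r₃ω₃e^{iθ₃}=r₄ω₄e^{iθ₄}.
Eliminating the other unknown: ω₄ = r₂ω₂ sin(θ₂−θ₃) / [r₄ sin(θ₄−θ₃)].
Numerator sine = +0.90851; denominator sine = +0.38752.
Result = 0.0485·2.74·(+0.90851) / (0.1205·(+0.38752)) = +2.5855 rad/s; magnitude 2.5855 rad/s.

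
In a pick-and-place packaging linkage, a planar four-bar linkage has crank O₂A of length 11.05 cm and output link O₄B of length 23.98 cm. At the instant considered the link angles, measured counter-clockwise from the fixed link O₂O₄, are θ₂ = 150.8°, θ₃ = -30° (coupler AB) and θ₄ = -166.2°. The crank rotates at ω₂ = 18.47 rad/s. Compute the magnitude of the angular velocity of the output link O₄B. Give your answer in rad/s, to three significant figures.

0.172

ω₂ = 18.47 rad/s
Differentiating the loop-closure r₂e^{iθ₂}+r₃e^{iθ₃}=r₁+r₄e^{iθ₄} gives r₂ω₂e^{iθ₂}+r₃ω₃e^{iθ₃}=r₄ω₄e^{iθ₄}.
Eliminating the other unknown: ω₄ = r₂ω₂ sin(θ₂−θ₃) / [r₄ sin(θ₄−θ₃)].
Numerator sine = -0.01396; denominator sine = -0.69214.
Result = 0.1105·18.47·(-0.01396) / (0.2398·(-0.69214)) = +0.17169 rad/s; magnitude 0.17169 rad/s.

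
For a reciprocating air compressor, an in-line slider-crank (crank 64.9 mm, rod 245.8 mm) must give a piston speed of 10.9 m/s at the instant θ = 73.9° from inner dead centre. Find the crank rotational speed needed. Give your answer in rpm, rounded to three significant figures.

1550

For an in-line slider-crank, |v_piston| = rω|sinθ|·[1 + r cosθ/√(L² − r² sin²θ)].
With r = 0.0649 m, L = 0.2458 m, θ = 73.9°: the bracketed kinematic factor |dx/dθ| = 0.067075 m.
ω = v/|dx/dθ| = 10.9/0.067075 = 162.51 rad/s.
N = 60ω/(2π) = 1551.8 rpm.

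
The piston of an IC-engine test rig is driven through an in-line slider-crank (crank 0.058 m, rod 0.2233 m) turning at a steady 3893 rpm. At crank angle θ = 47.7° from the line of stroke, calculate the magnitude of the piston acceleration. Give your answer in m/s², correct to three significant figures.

ω = 2π·3893/60 = 407.7 rad/s
x(θ) = r cosθ + √(L² − r² sin²θ); with ω constant, a = ω²·d²x/dθ².
d²x/dθ² = −r cosθ − r²(cos2θ)/√u − r⁴ sin²2θ/(4u^{3/2}),  u = L² − r² sin²θ = 0.0480226 m².
Substituting r = 0.058 m, L = 0.2233 m, θ = 47.7°: d²x/dθ² = -0.037857 m.
a = ω²·d²x/dθ² = (407.7)²·(-0.037857) = -6291.7 m/s²;  |a| = 6291.7 m/s².

6290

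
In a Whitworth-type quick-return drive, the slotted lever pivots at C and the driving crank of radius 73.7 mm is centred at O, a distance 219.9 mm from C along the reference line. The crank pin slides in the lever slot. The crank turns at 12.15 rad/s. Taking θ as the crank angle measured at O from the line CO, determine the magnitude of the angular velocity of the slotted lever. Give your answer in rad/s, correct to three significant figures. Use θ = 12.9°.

ω = 12.15 rad/s
Crank pin A relative to C: A = (d + r cosθ, r sinθ); lever angle φ = atan2(r sinθ, d + r cosθ).
Differentiating tanφ: φ̇ = rω(d cosθ + r)/(d² + r² + 2dr cosθ).
d² + r² + 2dr cosθ = |CA|² = 0.0853829 m²;  d cosθ + r = +0.28805 m.
|ω_lever| = |0.0737·12.15·+0.28805| / 0.0853829 = 3.0209 rad/s.

3.02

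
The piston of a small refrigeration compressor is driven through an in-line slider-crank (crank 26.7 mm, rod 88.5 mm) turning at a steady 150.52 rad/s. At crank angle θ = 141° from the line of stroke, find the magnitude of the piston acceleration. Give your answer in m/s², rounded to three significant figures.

ω = 150.5 rad/s
x(θ) = r cosθ + √(L² − r² sin²θ); with ω constant, a = ω²·d²x/dθ².
d²x/dθ² = −r cosθ − r²(cos2θ)/√u − r⁴ sin²2θ/(4u^{3/2}),  u = L² − r² sin²θ = 0.00754991 m².
Substituting r = 0.0267 m, L = 0.0885 m, θ = 141°: d²x/dθ² = +0.018859 m.
a = ω²·d²x/dθ² = (150.5)²·(+0.018859) = +427.27 m/s²;  |a| = 427.27 m/s².

427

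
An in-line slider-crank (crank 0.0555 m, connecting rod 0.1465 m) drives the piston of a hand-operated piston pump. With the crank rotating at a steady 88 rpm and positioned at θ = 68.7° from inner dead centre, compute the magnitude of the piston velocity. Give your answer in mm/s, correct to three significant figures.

ω = 2π·88/60 = 9.215 rad/s
For an in-line slider-crank, x = r cosθ + √(L² − r² sin²θ), so v = −rω sinθ·[1 + r cosθ/√(L² − r² sin²θ)].
With r = 0.0555 m, L = 0.1465 m, θ = 68.7°: √(L² − r² sin²θ) = 0.13707 m.
v = −0.0555·9.215·0.93169·[1 + 0.0555·0.36325/0.13707] = -0.5466 m/s.
|v| = 0.5466 m/s = 546.6 mm/s.

547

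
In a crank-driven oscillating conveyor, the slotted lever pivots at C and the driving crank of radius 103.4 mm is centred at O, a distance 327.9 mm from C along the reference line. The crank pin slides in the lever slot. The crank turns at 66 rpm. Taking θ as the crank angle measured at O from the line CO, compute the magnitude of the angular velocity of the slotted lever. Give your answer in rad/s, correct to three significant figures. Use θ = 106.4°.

ω = 6.912 rad/s (from 66 rpm).
Crank pin A relative to C: A = (d + r cosθ, r sinθ); lever angle φ = atan2(r sinθ, d + r cosθ).
Differentiating tanφ: φ̇ = rω(d cosθ + r)/(d² + r² + 2dr cosθ).
d² + r² + 2dr cosθ = |CA|² = 0.0990645 m²;  d cosθ + r = +0.01082 m.
|ω_lever| = |0.1034·6.912·+0.01082| / 0.0990645 = 0.078057 rad/s.

0.0781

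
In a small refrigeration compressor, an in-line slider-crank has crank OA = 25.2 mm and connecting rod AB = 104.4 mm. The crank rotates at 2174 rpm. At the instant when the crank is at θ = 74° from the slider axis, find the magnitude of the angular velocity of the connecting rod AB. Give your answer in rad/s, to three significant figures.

15.6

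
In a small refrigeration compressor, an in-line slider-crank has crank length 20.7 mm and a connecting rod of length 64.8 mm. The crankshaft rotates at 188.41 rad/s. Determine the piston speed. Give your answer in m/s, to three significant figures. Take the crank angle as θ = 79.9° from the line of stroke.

ω = 188.4 rad/s
For an in-line slider-crank, x = r cosθ + √(L² − r² sin²θ), so v = −rω sinθ·[1 + r cosθ/√(L² − r² sin²θ)].
With r = 0.0207 m, L = 0.0648 m, θ = 79.9°: √(L² − r² sin²θ) = 0.061512 m.
v = −0.0207·188.4·0.98450·[1 + 0.0207·0.17537/0.061512] = -4.0662 m/s.
|v| = 4.0662 m/s.

4.07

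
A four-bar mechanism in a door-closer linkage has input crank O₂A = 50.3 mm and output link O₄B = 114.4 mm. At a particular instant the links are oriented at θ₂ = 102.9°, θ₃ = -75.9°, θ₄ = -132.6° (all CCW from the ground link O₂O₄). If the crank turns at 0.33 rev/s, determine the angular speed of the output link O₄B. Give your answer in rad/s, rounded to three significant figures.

ω₂ = 2.073 rad/s (from 0.33 rev/s).
Differentiating the loop-closure r₂e^{iθ₂}+r₃e^{iθ₃}=r₁+r₄e^{iθ₄} gives r₂ω₂e^{iθ₂}+r₃ω₃e^{iθ₃}=r₄ω₄e^{iθ₄}.
Eliminating the other unknown: ω₄ = r₂ω₂ sin(θ₂−θ₃) / [r₄ sin(θ₄−θ₃)].
Numerator sine = +0.02094; denominator sine = -0.83581.
Result = 0.0503·2.073·(+0.02094) / (0.1144·(-0.83581)) = -0.022843 rad/s; magnitude 0.022843 rad/s.

0.0228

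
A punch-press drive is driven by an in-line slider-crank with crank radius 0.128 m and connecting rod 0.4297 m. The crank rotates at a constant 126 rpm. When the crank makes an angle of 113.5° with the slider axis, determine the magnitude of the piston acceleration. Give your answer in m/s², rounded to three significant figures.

ω = 2π·126/60 = 13.19 rad/s
x(θ) = r cosθ + √(L² − r² sin²θ); with ω constant, a = ω²·d²x/dθ².
d²x/dθ² = −r cosθ − r²(cos2θ)/√u − r⁴ sin²2θ/(4u^{3/2}),  u = L² − r² sin²θ = 0.170863 m².
Substituting r = 0.128 m, L = 0.4297 m, θ = 113.5°: d²x/dθ² = +0.077564 m.
a = ω²·d²x/dθ² = (13.19)²·(+0.077564) = +13.504 m/s²;  |a| = 13.504 m/s².

13.5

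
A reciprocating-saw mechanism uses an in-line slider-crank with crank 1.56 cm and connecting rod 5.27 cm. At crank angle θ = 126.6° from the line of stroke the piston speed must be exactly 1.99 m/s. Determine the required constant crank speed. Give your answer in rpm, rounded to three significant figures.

1850

For an in-line slider-crank, |v_piston| = rω|sinθ|·[1 + r cosθ/√(L² − r² sin²θ)].
With r = 0.0156 m, L = 0.0527 m, θ = 126.6°: the bracketed kinematic factor |dx/dθ| = 0.010248 m.
ω = v/|dx/dθ| = 1.99/0.010248 = 194.18 rad/s.
N = 60ω/(2π) = 1854.3 rpm.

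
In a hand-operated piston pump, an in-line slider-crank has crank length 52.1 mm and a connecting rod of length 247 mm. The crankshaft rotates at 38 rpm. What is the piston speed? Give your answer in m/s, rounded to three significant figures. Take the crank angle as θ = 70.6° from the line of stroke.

0.210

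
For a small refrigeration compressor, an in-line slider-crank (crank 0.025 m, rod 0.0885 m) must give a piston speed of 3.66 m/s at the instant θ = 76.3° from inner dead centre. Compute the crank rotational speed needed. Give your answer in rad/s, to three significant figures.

For an in-line slider-crank, |v_piston| = rω|sinθ|·[1 + r cosθ/√(L² − r² sin²θ)].
With r = 0.025 m, L = 0.0885 m, θ = 76.3°: the bracketed kinematic factor |dx/dθ| = 0.025979 m.
ω = v/|dx/dθ| = 3.66/0.025979 = 140.89 rad/s.

141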